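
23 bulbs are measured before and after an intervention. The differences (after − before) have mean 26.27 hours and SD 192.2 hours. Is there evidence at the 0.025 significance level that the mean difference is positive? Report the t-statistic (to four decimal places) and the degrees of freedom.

H0: μ_d = 0; H1: μ_d > 0 (paired t-test on the differences, right-tailed).
t = d̄/(s_d/√n) = 26.27/(192.2/√23) = 0.6555
df = n − 1 = 22
p-value = P(T ≥ 0.6555) ≈ 0.2595
Since p ≈ 0.2595 > α = 0.025, fail to reject H0; the evidence is not statistically significant.

t = 0.6555, df = 22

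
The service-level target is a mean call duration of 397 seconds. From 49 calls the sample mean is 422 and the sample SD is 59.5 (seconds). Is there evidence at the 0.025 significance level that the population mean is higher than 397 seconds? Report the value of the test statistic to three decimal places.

H0: μ = 397; H1: μ > 397 (one-sample t-test, right-tailed).
t = (x̄ − μ₀)/(s/√n) = (422 − 397)/(59.5/√49) = 2.941
df = n − 1 = 48
p-value = P(T ≥ 2.941) ≈ 0.0025
Since p ≈ 0.0025 < α = 0.025, reject H0; the data support H1.

2.941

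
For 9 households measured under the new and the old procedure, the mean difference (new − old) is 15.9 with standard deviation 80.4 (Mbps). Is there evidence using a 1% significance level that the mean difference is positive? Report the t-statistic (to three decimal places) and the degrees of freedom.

t = 0.593, df = 8

H0: μ_d = 0; H1: μ_d > 0 (paired t-test on the differences, right-tailed).
t = d̄/(s_d/√n) = 15.9/(80.4/√9) = 0.593
df = n − 1 = 8
p-value = P(T ≥ 0.593) ≈ 0.285
Since p ≈ 0.285 > α = 0.01, fail to reject H0; the data do not provide sufficient evidence against H0.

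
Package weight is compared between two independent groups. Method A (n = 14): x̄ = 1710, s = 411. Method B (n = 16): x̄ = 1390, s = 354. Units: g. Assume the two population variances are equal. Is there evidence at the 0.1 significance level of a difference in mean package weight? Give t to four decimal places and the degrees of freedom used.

t = 2.2919, df = 28

Let group 1 = method A, group 2 = method B. H0: μ_1 = μ_2; H1: μ_1 ≠ μ_2 (two-sample pooled-variance t-test, two-sided).
s_p² = [(14−1)·411² + (16−1)·354²]/(14+16−2) = 145561
t = (1710 − 1390)/√[145561·(1/14 + 1/16)] = 2.2919
df = n₁ + n₂ − 2 = 28
Two-sided p-value ≈ 0.030
Since p ≈ 0.030 < α = 0.1, reject H0; the data support H1.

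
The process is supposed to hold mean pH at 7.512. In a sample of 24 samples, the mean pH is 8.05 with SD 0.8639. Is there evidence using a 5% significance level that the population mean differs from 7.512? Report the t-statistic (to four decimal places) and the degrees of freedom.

t = 3.0509, df = 23

H0: μ = 7.512; H1: μ ≠ 7.512 (one-sample t-test, two-sided).
t = (x̄ − μ₀)/(s/√n) = (8.05 − 7.512)/(0.8639/√24) = 3.0509
df = n − 1 = 23
Two-sided p-value ≈ 0.006
Since p ≈ 0.006 < α = 0.05, reject H0; the evidence is statistically significant.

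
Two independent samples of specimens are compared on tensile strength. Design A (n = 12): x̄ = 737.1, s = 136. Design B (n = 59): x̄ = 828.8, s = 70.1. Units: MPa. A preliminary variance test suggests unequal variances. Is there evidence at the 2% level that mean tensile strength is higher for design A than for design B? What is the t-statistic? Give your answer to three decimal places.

Let group 1 = design A, group 2 = design B. H0: μ_1 = μ_2; H1: μ_1 > μ_2 (Welch's two-sample t-test, right-tailed).
t = (x̄_1 − x̄_2)/√(s_1²/n_1 + s_2²/n_2) = (737.1 − 828.8)/√(136²/12 + 70.1²/59) = -2.275
Welch–Satterthwaite df ≈ 12.21
p-value = P(T ≥ -2.275) ≈ 0.9792
Since p ≈ 0.9792 > α = 0.02, fail to reject H0; the evidence is not statistically significant.

-2.275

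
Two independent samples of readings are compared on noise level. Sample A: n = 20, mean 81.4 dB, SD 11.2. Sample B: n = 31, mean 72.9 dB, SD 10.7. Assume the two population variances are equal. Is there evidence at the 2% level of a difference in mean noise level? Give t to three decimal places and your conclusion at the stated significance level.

Let group 1 = sample A, group 2 = sample B. H0: μ_1 = μ_2; H1: μ_1 ≠ μ_2 (two-sample pooled-variance t-test, two-sided).
s_p² = [(20−1)·11.2² + (31−1)·10.7²]/(20+31−2) = 118.736
t = (81.4 − 72.9)/√[118.736·(1/20 + 1/31)] = 2.720
df = n₁ + n₂ − 2 = 49
Two-sided p-value ≈ 0.009
Since p ≈ 0.009 < α = 0.02, reject H0; the evidence is statistically significant.

t = 2.720; reject H0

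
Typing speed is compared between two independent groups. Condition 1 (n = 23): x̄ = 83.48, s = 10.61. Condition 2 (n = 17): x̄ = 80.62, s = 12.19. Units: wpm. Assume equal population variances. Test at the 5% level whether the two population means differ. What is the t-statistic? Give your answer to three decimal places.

Let group 1 = condition 1, group 2 = condition 2. H0: μ_1 = μ_2; H1: μ_1 ≠ μ_2 (two-sample pooled-variance t-test, two-sided).
s_p² = [(23−1)·10.61² + (17−1)·12.19²]/(23+17−2) = 127.74
t = (83.48 − 80.62)/√[127.74·(1/23 + 1/17)] = 0.791
df = n₁ + n₂ − 2 = 38
Two-sided p-value ≈ 0.4338
Since p ≈ 0.4338 > α = 0.05, fail to reject H0; the data do not provide sufficient evidence against H0.

0.791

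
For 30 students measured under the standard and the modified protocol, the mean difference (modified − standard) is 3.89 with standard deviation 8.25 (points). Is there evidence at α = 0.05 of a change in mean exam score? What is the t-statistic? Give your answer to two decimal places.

H0: μ_d = 0; H1: μ_d ≠ 0 (paired t-test on the differences, two-sided).
t = d̄/(s_d/√n) = 3.89/(8.25/√30) = 2.58
df = n − 1 = 29
Two-sided p-value ≈ 0.0151
Since p ≈ 0.0151 < α = 0.05, reject H0; the evidence is statistically significant.

2.58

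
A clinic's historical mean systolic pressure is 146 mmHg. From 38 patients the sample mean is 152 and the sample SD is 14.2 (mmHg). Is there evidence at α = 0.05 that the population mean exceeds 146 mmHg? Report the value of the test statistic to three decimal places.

H0: μ = 146; H1: μ > 146 (one-sample t-test, right-tailed).
t = (x̄ − μ₀)/(s/√n) = (152 − 146)/(14.2/√38) = 2.605
df = n − 1 = 37
p-value = P(T ≥ 2.605) ≈ 0.0066
Since p ≈ 0.0066 < α = 0.05, reject H0; the evidence is statistically significant.

2.605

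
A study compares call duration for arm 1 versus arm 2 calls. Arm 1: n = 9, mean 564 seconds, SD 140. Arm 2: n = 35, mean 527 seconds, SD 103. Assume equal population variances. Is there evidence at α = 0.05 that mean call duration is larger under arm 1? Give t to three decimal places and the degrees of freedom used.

t = 0.892, df = 42

Let group 1 = arm 1, group 2 = arm 2. H0: μ_1 = μ_2; H1: μ_1 > μ_2 (two-sample pooled-variance t-test, right-tailed).
s_p² = [(9−1)·140² + (35−1)·103²]/(9+35−2) = 12321.6
t = (564 − 527)/√[12321.6·(1/9 + 1/35)] = 0.892
df = n₁ + n₂ − 2 = 42
p-value = P(T ≥ 0.892) ≈ 0.189
Since p ≈ 0.189 > α = 0.05, fail to reject H0; the data do not provide sufficient evidence against H0.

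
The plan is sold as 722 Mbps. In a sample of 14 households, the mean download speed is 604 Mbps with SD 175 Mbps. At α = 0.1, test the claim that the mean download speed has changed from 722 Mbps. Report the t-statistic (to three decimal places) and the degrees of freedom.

H0: μ = 722; H1: μ ≠ 722 (one-sample t-test, two-sided).
t = (x̄ − μ₀)/(s/√n) = (604 − 722)/(175/√14) = -2.523
df = n − 1 = 13
Two-sided p-value ≈ 0.0255
Since p ≈ 0.0255 < α = 0.1, reject H0; the data support H1.

t = -2.523, df = 13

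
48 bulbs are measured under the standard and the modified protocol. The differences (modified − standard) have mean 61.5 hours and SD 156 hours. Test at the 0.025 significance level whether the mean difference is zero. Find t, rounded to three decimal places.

H0: μ_d = 0; H1: μ_d ≠ 0 (paired t-test on the differences, two-sided).
t = d̄/(s_d/√n) = 61.5/(156/√48) = 2.731
df = n − 1 = 47
Two-sided p-value ≈ 0.009
Since p ≈ 0.009 < α = 0.025, reject H0; the data support H1.

2.731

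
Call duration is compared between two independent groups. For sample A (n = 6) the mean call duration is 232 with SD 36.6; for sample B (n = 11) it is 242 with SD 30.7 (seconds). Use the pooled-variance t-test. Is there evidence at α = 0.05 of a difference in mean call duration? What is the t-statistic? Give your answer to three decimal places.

-0.601

Let group 1 = sample A, group 2 = sample B. H0: μ_1 = μ_2; H1: μ_1 ≠ μ_2 (two-sample pooled-variance t-test, two-sided).
s_p² = [(6−1)·36.6² + (11−1)·30.7²]/(6+11−2) = 1074.85
t = (232 − 242)/√[1074.85·(1/6 + 1/11)] = -0.601
df = n₁ + n₂ − 2 = 15
Two-sided p-value ≈ 0.557
Since p ≈ 0.557 > α = 0.05, fail to reject H0; the data do not provide sufficient evidence against H0.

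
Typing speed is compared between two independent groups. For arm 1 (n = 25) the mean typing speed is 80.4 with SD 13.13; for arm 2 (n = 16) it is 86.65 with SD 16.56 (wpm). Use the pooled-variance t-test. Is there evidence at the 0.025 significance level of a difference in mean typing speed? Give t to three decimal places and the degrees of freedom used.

t = -1.342, df = 39

Let group 1 = arm 1, group 2 = arm 2. H0: μ_1 = μ_2; H1: μ_1 ≠ μ_2 (two-sample pooled-variance t-test, two-sided).
s_p² = [(25−1)·13.13² + (16−1)·16.56²]/(25+16−2) = 211.565
t = (80.4 − 86.65)/√[211.565·(1/25 + 1/16)] = -1.342
df = n₁ + n₂ − 2 = 39
Two-sided p-value ≈ 0.1873
Since p ≈ 0.1873 > α = 0.025, fail to reject H0; the data do not provide sufficient evidence against H0.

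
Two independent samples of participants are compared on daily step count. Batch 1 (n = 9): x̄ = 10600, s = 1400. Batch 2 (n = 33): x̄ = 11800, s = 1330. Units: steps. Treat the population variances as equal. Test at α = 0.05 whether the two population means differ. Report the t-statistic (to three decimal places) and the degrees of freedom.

t = -2.374, df = 40

Let group 1 = batch 1, group 2 = batch 2. H0: μ_1 = μ_2; H1: μ_1 ≠ μ_2 (two-sample pooled-variance t-test, two-sided).
s_p² = [(9−1)·1400² + (33−1)·1330²]/(9+33−2) = 1807120
t = (10600 − 11800)/√[1807120·(1/9 + 1/33)] = -2.374
df = n₁ + n₂ − 2 = 40
Two-sided p-value ≈ 0.0225
Since p ≈ 0.0225 < α = 0.05, reject H0; the evidence is statistically significant.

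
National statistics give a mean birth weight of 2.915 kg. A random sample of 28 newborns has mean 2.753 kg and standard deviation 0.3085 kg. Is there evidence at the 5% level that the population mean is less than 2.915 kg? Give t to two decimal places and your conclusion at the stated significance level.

t = -2.78; reject H0

H0: μ = 2.915; H1: μ < 2.915 (one-sample t-test, left-tailed).
t = (x̄ − μ₀)/(s/√n) = (2.753 − 2.915)/(0.3085/√28) = -2.78
df = n − 1 = 27
p-value = P(T ≤ -2.78) ≈ 0.0049
Since p ≈ 0.0049 < α = 0.05, reject H0; the data support H1.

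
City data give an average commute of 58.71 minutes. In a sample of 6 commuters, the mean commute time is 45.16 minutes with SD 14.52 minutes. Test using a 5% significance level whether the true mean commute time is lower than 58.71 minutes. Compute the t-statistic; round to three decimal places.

-2.286

H0: μ = 58.71; H1: μ < 58.71 (one-sample t-test, left-tailed).
t = (x̄ − μ₀)/(s/√n) = (45.16 − 58.71)/(14.52/√6) = -2.286
df = n − 1 = 5
p-value = P(T ≤ -2.286) ≈ 0.036
Since p ≈ 0.036 < α = 0.05, reject H0; the evidence is statistically significant.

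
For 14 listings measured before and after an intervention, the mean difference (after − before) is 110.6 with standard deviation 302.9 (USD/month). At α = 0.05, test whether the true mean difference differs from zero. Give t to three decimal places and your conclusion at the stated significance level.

H0: μ_d = 0; H1: μ_d ≠ 0 (paired t-test on the differences, two-sided).
t = d̄/(s_d/√n) = 110.6/(302.9/√14) = 1.366
df = n − 1 = 13
Two-sided p-value ≈ 0.195
Since p ≈ 0.195 > α = 0.05, fail to reject H0; the data do not provide sufficient evidence against H0.

t = 1.366; fail to reject H0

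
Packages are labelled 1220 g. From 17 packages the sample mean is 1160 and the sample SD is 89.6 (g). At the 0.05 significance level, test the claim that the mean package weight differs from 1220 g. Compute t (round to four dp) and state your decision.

t = -2.7610; reject H0

H0: μ = 1220; H1: μ ≠ 1220 (one-sample t-test, two-sided).
t = (x̄ − μ₀)/(s/√n) = (1160 − 1220)/(89.6/√17) = -2.7610
df = n − 1 = 16
Two-sided p-value ≈ 0.0139
Since p ≈ 0.0139 < α = 0.05, reject H0; the evidence is statistically significant.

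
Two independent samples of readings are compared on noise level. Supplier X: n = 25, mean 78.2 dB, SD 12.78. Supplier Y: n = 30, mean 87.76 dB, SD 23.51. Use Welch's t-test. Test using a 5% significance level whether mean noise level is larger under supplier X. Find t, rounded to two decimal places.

-1.91

Let group 1 = supplier X, group 2 = supplier Y. H0: μ_1 = μ_2; H1: μ_1 > μ_2 (Welch's two-sample t-test, right-tailed).
t = (x̄_1 − x̄_2)/√(s_1²/n_1 + s_2²/n_2) = (78.2 − 87.76)/√(12.78²/25 + 23.51²/30) = -1.91
Welch–Satterthwaite df ≈ 46.19
p-value = P(T ≥ -1.91) ≈ 0.969
Since p ≈ 0.969 > α = 0.05, fail to reject H0; the evidence is not statistically significant.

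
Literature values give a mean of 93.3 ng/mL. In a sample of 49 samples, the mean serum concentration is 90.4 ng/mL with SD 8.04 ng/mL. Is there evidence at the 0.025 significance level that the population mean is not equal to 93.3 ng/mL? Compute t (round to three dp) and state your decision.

H0: μ = 93.3; H1: μ ≠ 93.3 (one-sample t-test, two-sided).
t = (x̄ − μ₀)/(s/√n) = (90.4 − 93.3)/(8.04/√49) = -2.525
df = n − 1 = 48
Two-sided p-value ≈ 0.015
Since p ≈ 0.015 < α = 0.025, reject H0; the data support H1.

t = -2.525; reject H0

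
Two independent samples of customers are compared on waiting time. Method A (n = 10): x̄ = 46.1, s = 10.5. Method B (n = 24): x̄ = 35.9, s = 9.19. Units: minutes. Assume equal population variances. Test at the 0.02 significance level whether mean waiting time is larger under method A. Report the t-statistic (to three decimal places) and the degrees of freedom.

Let group 1 = method A, group 2 = method B. H0: μ_1 = μ_2; H1: μ_1 > μ_2 (two-sample pooled-variance t-test, right-tailed).
s_p² = [(10−1)·10.5² + (24−1)·9.19²]/(10+24−2) = 91.7106
t = (46.1 − 35.9)/√[91.7106·(1/10 + 1/24)] = 2.830
df = n₁ + n₂ − 2 = 32
p-value = P(T ≥ 2.830) ≈ 0.0040
Since p ≈ 0.0040 < α = 0.02, reject H0; the evidence is statistically significant.

t = 2.830, df = 32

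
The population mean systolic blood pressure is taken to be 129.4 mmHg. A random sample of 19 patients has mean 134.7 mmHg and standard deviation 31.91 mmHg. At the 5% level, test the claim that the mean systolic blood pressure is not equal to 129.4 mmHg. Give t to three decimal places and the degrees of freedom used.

t = 0.724, df = 18

H0: μ = 129.4; H1: μ ≠ 129.4 (one-sample t-test, two-sided).
t = (x̄ − μ₀)/(s/√n) = (134.7 − 129.4)/(31.91/√19) = 0.724
df = n − 1 = 18
Two-sided p-value ≈ 0.4784
Since p ≈ 0.4784 > α = 0.05, fail to reject H0; the evidence is not statistically significant.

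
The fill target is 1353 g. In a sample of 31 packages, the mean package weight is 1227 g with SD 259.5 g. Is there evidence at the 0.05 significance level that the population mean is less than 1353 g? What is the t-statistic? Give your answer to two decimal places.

H0: μ = 1353; H1: μ < 1353 (one-sample t-test, left-tailed).
t = (x̄ − μ₀)/(s/√n) = (1227 − 1353)/(259.5/√31) = -2.70
df = n − 1 = 30
p-value = P(T ≤ -2.70) ≈ 0.0056
Since p ≈ 0.0056 < α = 0.05, reject H0; the evidence is statistically significant.

-2.70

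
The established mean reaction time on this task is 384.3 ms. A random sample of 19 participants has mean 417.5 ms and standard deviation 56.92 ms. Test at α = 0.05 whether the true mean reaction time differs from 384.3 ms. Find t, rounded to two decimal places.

H0: μ = 384.3; H1: μ ≠ 384.3 (one-sample t-test, two-sided).
t = (x̄ − μ₀)/(s/√n) = (417.5 − 384.3)/(56.92/√19) = 2.54
df = n − 1 = 18
Two-sided p-value ≈ 0.020
Since p ≈ 0.020 < α = 0.05, reject H0; the evidence is statistically significant.

2.54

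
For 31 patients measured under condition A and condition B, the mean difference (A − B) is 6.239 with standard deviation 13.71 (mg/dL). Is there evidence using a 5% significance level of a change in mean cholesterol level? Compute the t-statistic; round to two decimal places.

2.53

H0: μ_d = 0; H1: μ_d ≠ 0 (paired t-test on the differences, two-sided).
t = d̄/(s_d/√n) = 6.239/(13.71/√31) = 2.53
df = n − 1 = 30
Two-sided p-value ≈ 0.017
Since p ≈ 0.017 < α = 0.05, reject H0; the evidence is statistically significant.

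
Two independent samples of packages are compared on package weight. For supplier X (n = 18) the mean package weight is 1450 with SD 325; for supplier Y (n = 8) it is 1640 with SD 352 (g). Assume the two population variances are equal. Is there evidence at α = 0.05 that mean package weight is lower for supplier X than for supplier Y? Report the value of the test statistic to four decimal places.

Let group 1 = supplier X, group 2 = supplier Y. H0: μ_1 = μ_2; H1: μ_1 < μ_2 (two-sample pooled-variance t-test, left-tailed).
s_p² = [(18−1)·325² + (8−1)·352²]/(18+8−2) = 110956
t = (1450 − 1640)/√[110956·(1/18 + 1/8)] = -1.3424
df = n₁ + n₂ − 2 = 24
p-value = P(T ≤ -1.3424) ≈ 0.0960
Since p ≈ 0.0960 > α = 0.05, fail to reject H0; the evidence is not statistically significant.

-1.3424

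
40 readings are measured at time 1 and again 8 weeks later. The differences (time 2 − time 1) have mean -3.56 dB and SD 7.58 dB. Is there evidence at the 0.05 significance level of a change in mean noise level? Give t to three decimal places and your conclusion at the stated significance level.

H0: μ_d = 0; H1: μ_d ≠ 0 (paired t-test on the differences, two-sided).
t = d̄/(s_d/√n) = -3.56/(7.58/√40) = -2.970
df = n − 1 = 39
Two-sided p-value ≈ 0.0051
Since p ≈ 0.0051 < α = 0.05, reject H0; the data support H1.

t = -2.970; reject H0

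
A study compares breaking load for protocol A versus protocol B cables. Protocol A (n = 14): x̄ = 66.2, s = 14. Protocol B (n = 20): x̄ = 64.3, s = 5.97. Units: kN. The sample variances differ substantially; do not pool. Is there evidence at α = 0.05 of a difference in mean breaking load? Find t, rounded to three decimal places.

0.478

Let group 1 = protocol A, group 2 = protocol B. H0: μ_1 = μ_2; H1: μ_1 ≠ μ_2 (Welch's two-sample t-test, two-sided).
t = (x̄_1 − x̄_2)/√(s_1²/n_1 + s_2²/n_2) = (66.2 − 64.3)/√(14²/14 + 5.97²/20) = 0.478
Welch–Satterthwaite df ≈ 16.34
Two-sided p-value ≈ 0.639
Since p ≈ 0.639 > α = 0.05, fail to reject H0; the evidence is not statistically significant.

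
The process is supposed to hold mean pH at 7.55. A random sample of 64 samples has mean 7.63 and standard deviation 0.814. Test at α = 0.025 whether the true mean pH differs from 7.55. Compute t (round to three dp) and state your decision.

t = 0.786; fail to reject H0

H0: μ = 7.55; H1: μ ≠ 7.55 (one-sample t-test, two-sided).
t = (x̄ − μ₀)/(s/√n) = (7.63 − 7.55)/(0.814/√64) = 0.786
df = n − 1 = 63
Two-sided p-value ≈ 0.4347
Since p ≈ 0.4347 > α = 0.025, fail to reject H0; the data do not provide sufficient evidence against H0.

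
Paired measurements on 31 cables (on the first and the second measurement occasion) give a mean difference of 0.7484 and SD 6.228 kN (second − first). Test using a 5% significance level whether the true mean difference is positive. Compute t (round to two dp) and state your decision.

t = 0.67; fail to reject H0

H0: μ_d = 0; H1: μ_d > 0 (paired t-test on the differences, right-tailed).
t = d̄/(s_d/√n) = 0.7484/(6.228/√31) = 0.67
df = n − 1 = 30
p-value = P(T ≥ 0.67) ≈ 0.254
Since p ≈ 0.254 > α = 0.05, fail to reject H0; the evidence is not statistically significant.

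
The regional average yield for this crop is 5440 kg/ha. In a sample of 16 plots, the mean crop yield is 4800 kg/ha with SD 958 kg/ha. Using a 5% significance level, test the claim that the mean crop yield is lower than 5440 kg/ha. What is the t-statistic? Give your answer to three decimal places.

H0: μ = 5440; H1: μ < 5440 (one-sample t-test, left-tailed).
t = (x̄ − μ₀)/(s/√n) = (4800 − 5440)/(958/√16) = -2.672
df = n − 1 = 15
p-value = P(T ≤ -2.672) ≈ 0.009
Since p ≈ 0.009 < α = 0.05, reject H0; the evidence is statistically significant.

-2.672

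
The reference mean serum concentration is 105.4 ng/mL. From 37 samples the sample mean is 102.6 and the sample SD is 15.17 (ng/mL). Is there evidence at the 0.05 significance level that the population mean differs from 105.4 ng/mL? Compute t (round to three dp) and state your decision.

t = -1.123; fail to reject H0

H0: μ = 105.4; H1: μ ≠ 105.4 (one-sample t-test, two-sided).
t = (x̄ − μ₀)/(s/√n) = (102.6 − 105.4)/(15.17/√37) = -1.123
df = n − 1 = 36
Two-sided p-value ≈ 0.2690
Since p ≈ 0.2690 > α = 0.05, fail to reject H0; the evidence is not statistically significant.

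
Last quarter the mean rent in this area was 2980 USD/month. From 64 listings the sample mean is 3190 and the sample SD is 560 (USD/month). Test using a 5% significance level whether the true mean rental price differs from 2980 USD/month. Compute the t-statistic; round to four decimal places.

H0: μ = 2980; H1: μ ≠ 2980 (one-sample t-test, two-sided).
t = (x̄ − μ₀)/(s/√n) = (3190 − 2980)/(560/√64) = 3.0000
df = n − 1 = 63
Two-sided p-value ≈ 0.004
Since p ≈ 0.004 < α = 0.05, reject H0; the evidence is statistically significant.

3.0000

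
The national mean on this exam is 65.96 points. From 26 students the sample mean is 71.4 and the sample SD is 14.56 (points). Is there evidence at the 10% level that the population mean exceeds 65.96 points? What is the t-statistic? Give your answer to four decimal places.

1.9051

H0: μ = 65.96; H1: μ > 65.96 (one-sample t-test, right-tailed).
t = (x̄ − μ₀)/(s/√n) = (71.4 − 65.96)/(14.56/√26) = 1.9051
df = n − 1 = 25
p-value = P(T ≥ 1.9051) ≈ 0.0342
Since p ≈ 0.0342 < α = 0.1, reject H0; the evidence is statistically significant.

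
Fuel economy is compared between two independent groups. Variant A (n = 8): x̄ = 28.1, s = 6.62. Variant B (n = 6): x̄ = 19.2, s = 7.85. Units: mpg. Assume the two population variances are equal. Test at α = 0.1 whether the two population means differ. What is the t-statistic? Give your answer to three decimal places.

Let group 1 = variant A, group 2 = variant B. H0: μ_1 = μ_2; H1: μ_1 ≠ μ_2 (two-sample pooled-variance t-test, two-sided).
s_p² = [(8−1)·6.62² + (6−1)·7.85²]/(8+6−2) = 51.2403
t = (28.1 − 19.2)/√[51.2403·(1/8 + 1/6)] = 2.302
df = n₁ + n₂ − 2 = 12
Two-sided p-value ≈ 0.040
Since p ≈ 0.040 < α = 0.1, reject H0; the data support H1.

2.302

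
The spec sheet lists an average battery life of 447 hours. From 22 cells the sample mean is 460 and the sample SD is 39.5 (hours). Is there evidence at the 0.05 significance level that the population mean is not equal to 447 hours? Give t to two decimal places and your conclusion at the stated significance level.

H0: μ = 447; H1: μ ≠ 447 (one-sample t-test, two-sided).
t = (x̄ − μ₀)/(s/√n) = (460 − 447)/(39.5/√22) = 1.54
df = n − 1 = 21
Two-sided p-value ≈ 0.1376
Since p ≈ 0.1376 > α = 0.05, fail to reject H0; the data do not provide sufficient evidence against H0.

t = 1.54; fail to reject H0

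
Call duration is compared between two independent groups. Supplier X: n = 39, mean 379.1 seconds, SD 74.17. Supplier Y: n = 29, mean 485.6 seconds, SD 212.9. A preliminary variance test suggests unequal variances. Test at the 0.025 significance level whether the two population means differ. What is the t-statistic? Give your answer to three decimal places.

-2.580

Let group 1 = supplier X, group 2 = supplier Y. H0: μ_1 = μ_2; H1: μ_1 ≠ μ_2 (Welch's two-sample t-test, two-sided).
t = (x̄_1 − x̄_2)/√(s_1²/n_1 + s_2²/n_2) = (379.1 − 485.6)/√(74.17²/39 + 212.9²/29) = -2.580
Welch–Satterthwaite df ≈ 33.08
Two-sided p-value ≈ 0.015
Since p ≈ 0.015 < α = 0.025, reject H0; the data support H1.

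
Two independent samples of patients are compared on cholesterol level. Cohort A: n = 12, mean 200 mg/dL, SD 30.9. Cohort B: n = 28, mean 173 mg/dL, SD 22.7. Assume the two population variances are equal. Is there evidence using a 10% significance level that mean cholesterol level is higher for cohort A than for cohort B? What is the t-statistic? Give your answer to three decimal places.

3.087

Let group 1 = cohort A, group 2 = cohort B. H0: μ_1 = μ_2; H1: μ_1 > μ_2 (two-sample pooled-variance t-test, right-tailed).
s_p² = [(12−1)·30.9² + (28−1)·22.7²]/(12+28−2) = 642.519
t = (200 − 173)/√[642.519·(1/12 + 1/28)] = 3.087
df = n₁ + n₂ − 2 = 38
p-value = P(T ≥ 3.087) ≈ 0.002
Since p ≈ 0.002 < α = 0.1, reject H0; the evidence is statistically significant.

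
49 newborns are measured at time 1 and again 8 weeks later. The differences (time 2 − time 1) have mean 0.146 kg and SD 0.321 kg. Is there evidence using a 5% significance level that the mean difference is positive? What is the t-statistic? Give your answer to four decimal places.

H0: μ_d = 0; H1: μ_d > 0 (paired t-test on the differences, right-tailed).
t = d̄/(s_d/√n) = 0.146/(0.321/√49) = 3.1838
df = n − 1 = 48
p-value = P(T ≥ 3.1838) ≈ 0.0013
Since p ≈ 0.0013 < α = 0.05, reject H0; the evidence is statistically significant.

3.1838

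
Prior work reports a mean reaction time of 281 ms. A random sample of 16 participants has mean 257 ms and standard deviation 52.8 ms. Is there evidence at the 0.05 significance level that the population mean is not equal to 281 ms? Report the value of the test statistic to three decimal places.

H0: μ = 281; H1: μ ≠ 281 (one-sample t-test, two-sided).
t = (x̄ − μ₀)/(s/√n) = (257 − 281)/(52.8/√16) = -1.818
df = n − 1 = 15
Two-sided p-value ≈ 0.089
Since p ≈ 0.089 > α = 0.05, fail to reject H0; the data do not provide sufficient evidence against H0.

-1.818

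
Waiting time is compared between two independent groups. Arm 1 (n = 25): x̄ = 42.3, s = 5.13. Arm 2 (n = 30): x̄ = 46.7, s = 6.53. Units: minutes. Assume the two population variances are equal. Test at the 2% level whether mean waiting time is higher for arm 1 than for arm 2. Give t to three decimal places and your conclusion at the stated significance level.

t = -2.737; fail to reject H0

Let group 1 = arm 1, group 2 = arm 2. H0: μ_1 = μ_2; H1: μ_1 > μ_2 (two-sample pooled-variance t-test, right-tailed).
s_p² = [(25−1)·5.13² + (30−1)·6.53²]/(25+30−2) = 35.2489
t = (42.3 − 46.7)/√[35.2489·(1/25 + 1/30)] = -2.737
df = n₁ + n₂ − 2 = 53
p-value = P(T ≥ -2.737) ≈ 0.996
Since p ≈ 0.996 > α = 0.02, fail to reject H0; the data do not provide sufficient evidence against H0.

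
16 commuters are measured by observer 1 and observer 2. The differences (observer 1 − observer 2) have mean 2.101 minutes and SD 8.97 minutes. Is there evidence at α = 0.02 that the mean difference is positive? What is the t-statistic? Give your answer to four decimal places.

H0: μ_d = 0; H1: μ_d > 0 (paired t-test on the differences, right-tailed).
t = d̄/(s_d/√n) = 2.101/(8.97/√16) = 0.9369
df = n − 1 = 15
p-value = P(T ≥ 0.9369) ≈ 0.182
Since p ≈ 0.182 > α = 0.02, fail to reject H0; the evidence is not statistically significant.

0.9369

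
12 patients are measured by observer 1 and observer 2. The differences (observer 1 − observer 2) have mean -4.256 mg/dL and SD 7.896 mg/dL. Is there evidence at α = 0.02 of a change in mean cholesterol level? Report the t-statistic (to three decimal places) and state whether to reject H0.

t = -1.867; fail to reject H0

H0: μ_d = 0; H1: μ_d ≠ 0 (paired t-test on the differences, two-sided).
t = d̄/(s_d/√n) = -4.256/(7.896/√12) = -1.867
df = n − 1 = 11
Two-sided p-value ≈ 0.089
Since p ≈ 0.089 > α = 0.02, fail to reject H0; the data do not provide sufficient evidence against H0.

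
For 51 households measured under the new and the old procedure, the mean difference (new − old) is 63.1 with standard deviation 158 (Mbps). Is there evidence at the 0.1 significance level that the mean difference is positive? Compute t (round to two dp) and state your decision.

H0: μ_d = 0; H1: μ_d > 0 (paired t-test on the differences, right-tailed).
t = d̄/(s_d/√n) = 63.1/(158/√51) = 2.85
df = n − 1 = 50
p-value = P(T ≥ 2.85) ≈ 0.003
Since p ≈ 0.003 < α = 0.1, reject H0; the evidence is statistically significant.

t = 2.85; reject H0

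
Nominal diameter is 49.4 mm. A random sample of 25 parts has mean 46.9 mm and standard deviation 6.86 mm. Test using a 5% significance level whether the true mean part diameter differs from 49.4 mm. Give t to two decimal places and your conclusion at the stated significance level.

t = -1.82; fail to reject H0

H0: μ = 49.4; H1: μ ≠ 49.4 (one-sample t-test, two-sided).
t = (x̄ − μ₀)/(s/√n) = (46.9 − 49.4)/(6.86/√25) = -1.82
df = n − 1 = 24
Two-sided p-value ≈ 0.0809
Since p ≈ 0.0809 > α = 0.05, fail to reject H0; the evidence is not statistically significant.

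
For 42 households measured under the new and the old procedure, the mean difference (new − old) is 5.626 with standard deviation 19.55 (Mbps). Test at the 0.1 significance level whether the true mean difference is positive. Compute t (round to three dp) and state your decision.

t = 1.865; reject H0

H0: μ_d = 0; H1: μ_d > 0 (paired t-test on the differences, right-tailed).
t = d̄/(s_d/√n) = 5.626/(19.55/√42) = 1.865
df = n − 1 = 41
p-value = P(T ≥ 1.865) ≈ 0.0347
Since p ≈ 0.0347 < α = 0.1, reject H0; the evidence is statistically significant.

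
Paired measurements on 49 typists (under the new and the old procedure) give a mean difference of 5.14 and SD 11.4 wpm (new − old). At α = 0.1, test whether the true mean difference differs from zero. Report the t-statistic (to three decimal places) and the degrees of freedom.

H0: μ_d = 0; H1: μ_d ≠ 0 (paired t-test on the differences, two-sided).
t = d̄/(s_d/√n) = 5.14/(11.4/√49) = 3.156
df = n − 1 = 48
Two-sided p-value ≈ 0.003
Since p ≈ 0.003 < α = 0.1, reject H0; the data support H1.

t = 3.156, df = 48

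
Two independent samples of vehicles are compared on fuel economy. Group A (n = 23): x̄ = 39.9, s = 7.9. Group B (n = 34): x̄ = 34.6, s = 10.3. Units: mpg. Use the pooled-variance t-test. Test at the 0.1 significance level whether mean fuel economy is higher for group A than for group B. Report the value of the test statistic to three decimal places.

Let group 1 = group A, group 2 = group B. H0: μ_1 = μ_2; H1: μ_1 > μ_2 (two-sample pooled-variance t-test, right-tailed).
s_p² = [(23−1)·7.9² + (34−1)·10.3²]/(23+34−2) = 88.618
t = (39.9 − 34.6)/√[88.618·(1/23 + 1/34)] = 2.085
df = n₁ + n₂ − 2 = 55
p-value = P(T ≥ 2.085) ≈ 0.0208
Since p ≈ 0.0208 < α = 0.1, reject H0; the data support H1.

2.085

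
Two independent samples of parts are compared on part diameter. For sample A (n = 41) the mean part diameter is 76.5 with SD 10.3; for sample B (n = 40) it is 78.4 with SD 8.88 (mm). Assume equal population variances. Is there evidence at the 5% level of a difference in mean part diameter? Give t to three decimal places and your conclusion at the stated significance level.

Let group 1 = sample A, group 2 = sample B. H0: μ_1 = μ_2; H1: μ_1 ≠ μ_2 (two-sample pooled-variance t-test, two-sided).
s_p² = [(41−1)·10.3² + (40−1)·8.88²]/(41+40−2) = 92.6446
t = (76.5 − 78.4)/√[92.6446·(1/41 + 1/40)] = -0.888
df = n₁ + n₂ − 2 = 79
Two-sided p-value ≈ 0.3771
Since p ≈ 0.3771 > α = 0.05, fail to reject H0; the data do not provide sufficient evidence against H0.

t = -0.888; fail to reject H0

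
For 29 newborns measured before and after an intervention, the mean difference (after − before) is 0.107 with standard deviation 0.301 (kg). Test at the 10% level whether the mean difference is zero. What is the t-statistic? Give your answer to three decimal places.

H0: μ_d = 0; H1: μ_d ≠ 0 (paired t-test on the differences, two-sided).
t = d̄/(s_d/√n) = 0.107/(0.301/√29) = 1.914
df = n − 1 = 28
Two-sided p-value ≈ 0.0658
Since p ≈ 0.0658 < α = 0.1, reject H0; the evidence is statistically significant.

1.914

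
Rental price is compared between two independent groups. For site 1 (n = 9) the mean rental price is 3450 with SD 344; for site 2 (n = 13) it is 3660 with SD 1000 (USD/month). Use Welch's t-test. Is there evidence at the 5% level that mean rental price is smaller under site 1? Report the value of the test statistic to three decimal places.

-0.700

Let group 1 = site 1, group 2 = site 2. H0: μ_1 = μ_2; H1: μ_1 < μ_2 (Welch's two-sample t-test, left-tailed).
t = (x̄_1 − x̄_2)/√(s_1²/n_1 + s_2²/n_2) = (3450 − 3660)/√(344²/9 + 1000²/13) = -0.700
Welch–Satterthwaite df ≈ 15.76
p-value = P(T ≤ -0.700) ≈ 0.2471
Since p ≈ 0.2471 > α = 0.05, fail to reject H0; the evidence is not statistically significant.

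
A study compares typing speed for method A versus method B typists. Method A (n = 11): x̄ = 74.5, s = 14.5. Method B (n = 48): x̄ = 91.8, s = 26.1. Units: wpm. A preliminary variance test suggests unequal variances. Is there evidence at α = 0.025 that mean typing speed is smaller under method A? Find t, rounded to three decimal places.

Let group 1 = method A, group 2 = method B. H0: μ_1 = μ_2; H1: μ_1 < μ_2 (Welch's two-sample t-test, left-tailed).
t = (x̄_1 − x̄_2)/√(s_1²/n_1 + s_2²/n_2) = (74.5 − 91.8)/√(14.5²/11 + 26.1²/48) = -2.998
Welch–Satterthwaite df ≈ 27.18
p-value = P(T ≤ -2.998) ≈ 0.003
Since p ≈ 0.003 < α = 0.025, reject H0; the data support H1.

-2.998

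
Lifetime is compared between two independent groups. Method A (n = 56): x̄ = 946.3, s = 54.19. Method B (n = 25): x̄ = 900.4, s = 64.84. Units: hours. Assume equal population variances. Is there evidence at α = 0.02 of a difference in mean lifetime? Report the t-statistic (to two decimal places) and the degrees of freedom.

Let group 1 = method A, group 2 = method B. H0: μ_1 = μ_2; H1: μ_1 ≠ μ_2 (two-sample pooled-variance t-test, two-sided).
s_p² = [(56−1)·54.19² + (25−1)·64.84²]/(56+25−2) = 3321.67
t = (946.3 − 900.4)/√[3321.67·(1/56 + 1/25)] = 3.31
df = n₁ + n₂ − 2 = 79
Two-sided p-value ≈ 0.001
Since p ≈ 0.001 < α = 0.02, reject H0; the evidence is statistically significant.

t = 3.31, df = 79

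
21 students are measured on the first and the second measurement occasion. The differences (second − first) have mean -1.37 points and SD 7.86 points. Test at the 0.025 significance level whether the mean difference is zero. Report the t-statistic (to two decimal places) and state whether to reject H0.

H0: μ_d = 0; H1: μ_d ≠ 0 (paired t-test on the differences, two-sided).
t = d̄/(s_d/√n) = -1.37/(7.86/√21) = -0.80
df = n − 1 = 20
Two-sided p-value ≈ 0.434
Since p ≈ 0.434 > α = 0.025, fail to reject H0; the evidence is not statistically significant.

t = -0.80; fail to reject H0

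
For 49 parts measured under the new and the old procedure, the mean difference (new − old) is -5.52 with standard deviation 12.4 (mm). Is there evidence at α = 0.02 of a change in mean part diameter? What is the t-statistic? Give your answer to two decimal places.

H0: μ_d = 0; H1: μ_d ≠ 0 (paired t-test on the differences, two-sided).
t = d̄/(s_d/√n) = -5.52/(12.4/√49) = -3.12
df = n − 1 = 48
Two-sided p-value ≈ 0.003
Since p ≈ 0.003 < α = 0.02, reject H0; the data support H1.

-3.12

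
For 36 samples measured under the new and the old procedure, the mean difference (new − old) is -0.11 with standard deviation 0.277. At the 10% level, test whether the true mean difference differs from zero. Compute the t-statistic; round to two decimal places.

H0: μ_d = 0; H1: μ_d ≠ 0 (paired t-test on the differences, two-sided).
t = d̄/(s_d/√n) = -0.11/(0.277/√36) = -2.38
df = n − 1 = 35
Two-sided p-value ≈ 0.0228
Since p ≈ 0.0228 < α = 0.1, reject H0; the evidence is statistically significant.

-2.38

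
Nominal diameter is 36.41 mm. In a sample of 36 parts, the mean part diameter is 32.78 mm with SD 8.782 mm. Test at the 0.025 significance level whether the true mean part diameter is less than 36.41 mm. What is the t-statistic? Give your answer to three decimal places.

H0: μ = 36.41; H1: μ < 36.41 (one-sample t-test, left-tailed).
t = (x̄ − μ₀)/(s/√n) = (32.78 − 36.41)/(8.782/√36) = -2.480
df = n − 1 = 35
p-value = P(T ≤ -2.480) ≈ 0.009
Since p ≈ 0.009 < α = 0.025, reject H0; the evidence is statistically significant.

-2.480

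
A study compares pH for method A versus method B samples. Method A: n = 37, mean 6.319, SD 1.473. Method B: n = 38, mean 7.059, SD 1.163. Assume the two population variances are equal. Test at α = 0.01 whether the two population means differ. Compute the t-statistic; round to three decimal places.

Let group 1 = method A, group 2 = method B. H0: μ_1 = μ_2; H1: μ_1 ≠ μ_2 (two-sample pooled-variance t-test, two-sided).
s_p² = [(37−1)·1.473² + (38−1)·1.163²]/(37+38−2) = 1.75555
t = (6.319 − 7.059)/√[1.75555·(1/37 + 1/38)] = -2.418
df = n₁ + n₂ − 2 = 73
Two-sided p-value ≈ 0.0181
Since p ≈ 0.0181 > α = 0.01, fail to reject H0; the data do not provide sufficient evidence against H0.

-2.418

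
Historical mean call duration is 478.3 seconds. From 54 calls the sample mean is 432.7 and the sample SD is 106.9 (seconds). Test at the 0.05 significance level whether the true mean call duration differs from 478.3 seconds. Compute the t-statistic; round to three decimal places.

-3.135

H0: μ = 478.3; H1: μ ≠ 478.3 (one-sample t-test, two-sided).
t = (x̄ − μ₀)/(s/√n) = (432.7 − 478.3)/(106.9/√54) = -3.135
df = n − 1 = 53
Two-sided p-value ≈ 0.003
Since p ≈ 0.003 < α = 0.05, reject H0; the evidence is statistically significant.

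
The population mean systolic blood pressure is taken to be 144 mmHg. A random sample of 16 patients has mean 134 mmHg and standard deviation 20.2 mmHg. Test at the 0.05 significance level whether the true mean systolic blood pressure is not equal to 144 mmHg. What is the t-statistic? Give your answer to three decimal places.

-1.980

H0: μ = 144; H1: μ ≠ 144 (one-sample t-test, two-sided).
t = (x̄ − μ₀)/(s/√n) = (134 − 144)/(20.2/√16) = -1.980
df = n − 1 = 15
Two-sided p-value ≈ 0.0663
Since p ≈ 0.0663 > α = 0.05, fail to reject H0; the evidence is not statistically significant.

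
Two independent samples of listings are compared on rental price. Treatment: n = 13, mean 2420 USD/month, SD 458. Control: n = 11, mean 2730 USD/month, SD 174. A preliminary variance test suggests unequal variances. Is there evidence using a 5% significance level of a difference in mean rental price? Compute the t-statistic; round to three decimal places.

-2.256

Let group 1 = treatment, group 2 = control. H0: μ_1 = μ_2; H1: μ_1 ≠ μ_2 (Welch's two-sample t-test, two-sided).
t = (x̄_1 − x̄_2)/√(s_1²/n_1 + s_2²/n_2) = (2420 − 2730)/√(458²/13 + 174²/11) = -2.256
Welch–Satterthwaite df ≈ 15.89
Two-sided p-value ≈ 0.039
Since p ≈ 0.039 < α = 0.05, reject H0; the data support H1.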